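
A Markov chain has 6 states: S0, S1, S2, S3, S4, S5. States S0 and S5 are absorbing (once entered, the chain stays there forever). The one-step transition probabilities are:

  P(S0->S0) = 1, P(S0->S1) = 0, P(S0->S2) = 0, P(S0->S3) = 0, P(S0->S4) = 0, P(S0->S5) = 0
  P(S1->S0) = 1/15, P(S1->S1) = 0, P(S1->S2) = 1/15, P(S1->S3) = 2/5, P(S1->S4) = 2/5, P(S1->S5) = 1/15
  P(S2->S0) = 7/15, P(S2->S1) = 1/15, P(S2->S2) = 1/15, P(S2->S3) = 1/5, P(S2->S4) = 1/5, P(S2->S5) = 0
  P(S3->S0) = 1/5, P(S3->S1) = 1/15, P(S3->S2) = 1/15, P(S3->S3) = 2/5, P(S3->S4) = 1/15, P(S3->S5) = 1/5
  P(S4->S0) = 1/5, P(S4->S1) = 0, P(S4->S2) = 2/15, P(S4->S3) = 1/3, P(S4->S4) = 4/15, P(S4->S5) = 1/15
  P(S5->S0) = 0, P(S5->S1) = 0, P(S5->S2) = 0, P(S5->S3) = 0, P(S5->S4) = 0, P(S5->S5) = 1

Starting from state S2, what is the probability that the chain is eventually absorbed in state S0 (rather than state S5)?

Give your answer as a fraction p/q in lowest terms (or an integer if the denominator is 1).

Let a_i = P(absorbed in S0 | start in state i).
Boundary conditions: a_S0 = 1, a_S5 = 0.
For each transient state i, a_i = sum_j P(i->j) * a_j:
  a_S1 = 1/15*a_S0 + 0*a_S1 + 1/15*a_S2 + 2/5*a_S3 + 2/5*a_S4 + 1/15*a_S5
  a_S2 = 7/15*a_S0 + 1/15*a_S1 + 1/15*a_S2 + 1/5*a_S3 + 1/5*a_S4 + 0*a_S5
  a_S3 = 1/5*a_S0 + 1/15*a_S1 + 1/15*a_S2 + 2/5*a_S3 + 1/15*a_S4 + 1/5*a_S5
  a_S4 = 1/5*a_S0 + 0*a_S1 + 2/15*a_S2 + 1/3*a_S3 + 4/15*a_S4 + 1/15*a_S5

Substituting a_S0 = 1 and a_S5 = 0, rearrange to (I - Q) a = r where r[i] = P(i -> S0):
  [1, -1/15, -2/5, -2/5] . (a_S1, a_S2, a_S3, a_S4) = 1/15
  [-1/15, 14/15, -1/5, -1/5] . (a_S1, a_S2, a_S3, a_S4) = 7/15
  [-1/15, -1/15, 3/5, -1/15] . (a_S1, a_S2, a_S3, a_S4) = 1/5
  [0, -2/15, -1/3, 11/15] . (a_S1, a_S2, a_S3, a_S4) = 1/5

Solving yields:
  a_S1 = 5082/8209
  a_S2 = 6659/8209
  a_S3 = 9319/16418
  a_S4 = 11135/16418

Starting state is S2, so the absorption probability is a_S2 = 6659/8209.

Answer: 6659/8209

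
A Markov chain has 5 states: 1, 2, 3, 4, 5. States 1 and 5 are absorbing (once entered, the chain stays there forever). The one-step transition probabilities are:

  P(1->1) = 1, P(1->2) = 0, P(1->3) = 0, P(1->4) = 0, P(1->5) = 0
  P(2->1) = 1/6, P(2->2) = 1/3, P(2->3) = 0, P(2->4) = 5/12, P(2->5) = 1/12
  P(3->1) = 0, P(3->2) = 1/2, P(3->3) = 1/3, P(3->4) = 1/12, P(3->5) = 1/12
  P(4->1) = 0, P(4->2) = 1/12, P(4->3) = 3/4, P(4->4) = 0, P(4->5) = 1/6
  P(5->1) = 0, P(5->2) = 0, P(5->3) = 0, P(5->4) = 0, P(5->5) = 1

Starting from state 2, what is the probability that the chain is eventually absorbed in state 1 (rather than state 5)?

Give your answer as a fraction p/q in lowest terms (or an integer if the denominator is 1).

Answer: 87/193

Derivation:
Let a_i = P(absorbed in 1 | start in state i).
Boundary conditions: a_1 = 1, a_5 = 0.
For each transient state i, a_i = sum_j P(i->j) * a_j:
  a_2 = 1/6*a_1 + 1/3*a_2 + 0*a_3 + 5/12*a_4 + 1/12*a_5
  a_3 = 0*a_1 + 1/2*a_2 + 1/3*a_3 + 1/12*a_4 + 1/12*a_5
  a_4 = 0*a_1 + 1/12*a_2 + 3/4*a_3 + 0*a_4 + 1/6*a_5

Substituting a_1 = 1 and a_5 = 0, rearrange to (I - Q) a = r where r[i] = P(i -> 1):
  [2/3, 0, -5/12] . (a_2, a_3, a_4) = 1/6
  [-1/2, 2/3, -1/12] . (a_2, a_3, a_4) = 0
  [-1/12, -3/4, 1] . (a_2, a_3, a_4) = 0

Solving yields:
  a_2 = 87/193
  a_3 = 73/193
  a_4 = 62/193

Starting state is 2, so the absorption probability is a_2 = 87/193.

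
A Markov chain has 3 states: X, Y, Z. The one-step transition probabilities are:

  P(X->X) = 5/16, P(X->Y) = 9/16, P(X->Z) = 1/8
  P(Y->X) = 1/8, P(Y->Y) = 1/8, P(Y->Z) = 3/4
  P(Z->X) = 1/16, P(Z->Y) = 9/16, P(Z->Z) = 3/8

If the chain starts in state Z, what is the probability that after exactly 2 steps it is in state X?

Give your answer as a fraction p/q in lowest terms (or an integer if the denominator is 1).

Computing P^2 by repeated multiplication:
P^1 =
  X: [5/16, 9/16, 1/8]
  Y: [1/8, 1/8, 3/4]
  Z: [1/16, 9/16, 3/8]
P^2 =
  X: [45/256, 81/256, 65/128]
  Y: [13/128, 65/128, 25/64]
  Z: [29/256, 81/256, 73/128]

(P^2)[Z -> X] = 29/256

Answer: 29/256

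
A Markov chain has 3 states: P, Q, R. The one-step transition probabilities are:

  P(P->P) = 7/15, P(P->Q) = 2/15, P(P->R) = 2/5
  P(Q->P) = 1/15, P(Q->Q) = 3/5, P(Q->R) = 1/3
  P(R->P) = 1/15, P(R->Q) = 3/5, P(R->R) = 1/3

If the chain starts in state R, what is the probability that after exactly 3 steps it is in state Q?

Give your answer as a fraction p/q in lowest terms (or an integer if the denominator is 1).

Answer: 626/1125

Derivation:
Computing P^3 by repeated multiplication:
P^1 =
  P: [7/15, 2/15, 2/5]
  Q: [1/15, 3/5, 1/3]
  R: [1/15, 3/5, 1/3]
P^2 =
  P: [19/75, 86/225, 82/225]
  Q: [7/75, 128/225, 76/225]
  R: [7/75, 128/225, 76/225]
P^3 =
  P: [21/125, 542/1125, 394/1125]
  Q: [13/125, 626/1125, 382/1125]
  R: [13/125, 626/1125, 382/1125]

(P^3)[R -> Q] = 626/1125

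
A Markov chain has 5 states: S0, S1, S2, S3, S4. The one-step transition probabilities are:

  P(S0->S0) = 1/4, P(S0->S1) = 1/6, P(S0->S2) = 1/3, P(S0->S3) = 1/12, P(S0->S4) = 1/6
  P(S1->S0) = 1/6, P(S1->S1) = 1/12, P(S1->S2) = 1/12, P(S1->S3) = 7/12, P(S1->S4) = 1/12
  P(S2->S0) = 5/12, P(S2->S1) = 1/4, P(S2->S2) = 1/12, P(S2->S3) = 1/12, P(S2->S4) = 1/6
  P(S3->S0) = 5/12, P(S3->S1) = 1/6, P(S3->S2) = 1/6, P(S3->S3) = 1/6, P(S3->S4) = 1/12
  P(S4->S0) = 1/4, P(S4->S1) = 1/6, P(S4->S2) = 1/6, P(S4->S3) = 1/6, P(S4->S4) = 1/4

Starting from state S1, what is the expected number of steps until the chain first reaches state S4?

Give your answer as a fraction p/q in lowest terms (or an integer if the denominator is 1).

Let h_i = expected steps to first reach S4 from state i.
Boundary: h_S4 = 0.
First-step equations for the other states:
  h_S0 = 1 + 1/4*h_S0 + 1/6*h_S1 + 1/3*h_S2 + 1/12*h_S3 + 1/6*h_S4
  h_S1 = 1 + 1/6*h_S0 + 1/12*h_S1 + 1/12*h_S2 + 7/12*h_S3 + 1/12*h_S4
  h_S2 = 1 + 5/12*h_S0 + 1/4*h_S1 + 1/12*h_S2 + 1/12*h_S3 + 1/6*h_S4
  h_S3 = 1 + 5/12*h_S0 + 1/6*h_S1 + 1/6*h_S2 + 1/6*h_S3 + 1/12*h_S4

Substituting h_S4 = 0 and rearranging gives the linear system (I - Q) h = 1:
  [3/4, -1/6, -1/3, -1/12] . (h_S0, h_S1, h_S2, h_S3) = 1
  [-1/6, 11/12, -1/12, -7/12] . (h_S0, h_S1, h_S2, h_S3) = 1
  [-5/12, -1/4, 11/12, -1/12] . (h_S0, h_S1, h_S2, h_S3) = 1
  [-5/12, -1/6, -1/6, 5/6] . (h_S0, h_S1, h_S2, h_S3) = 1

Solving yields:
  h_S0 = 4380/601
  h_S1 = 4890/601
  h_S2 = 4414/601
  h_S3 = 4772/601

Starting state is S1, so the expected hitting time is h_S1 = 4890/601.

Answer: 4890/601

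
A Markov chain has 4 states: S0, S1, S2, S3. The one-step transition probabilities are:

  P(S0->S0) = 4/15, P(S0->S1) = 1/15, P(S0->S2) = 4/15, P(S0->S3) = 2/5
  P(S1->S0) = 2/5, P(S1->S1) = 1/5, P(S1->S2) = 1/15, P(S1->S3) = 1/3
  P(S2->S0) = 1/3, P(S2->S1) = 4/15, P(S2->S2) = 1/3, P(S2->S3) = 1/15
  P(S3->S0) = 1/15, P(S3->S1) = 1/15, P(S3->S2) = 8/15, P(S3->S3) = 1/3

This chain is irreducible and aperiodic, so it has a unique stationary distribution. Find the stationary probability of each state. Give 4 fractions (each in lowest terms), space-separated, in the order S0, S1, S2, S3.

The stationary distribution satisfies pi = pi * P, i.e.:
  pi_S0 = 4/15*pi_S0 + 2/5*pi_S1 + 1/3*pi_S2 + 1/15*pi_S3
  pi_S1 = 1/15*pi_S0 + 1/5*pi_S1 + 4/15*pi_S2 + 1/15*pi_S3
  pi_S2 = 4/15*pi_S0 + 1/15*pi_S1 + 1/3*pi_S2 + 8/15*pi_S3
  pi_S3 = 2/5*pi_S0 + 1/3*pi_S1 + 1/15*pi_S2 + 1/3*pi_S3
with normalization: pi_S0 + pi_S1 + pi_S2 + pi_S3 = 1.

Using the first 3 balance equations plus normalization, the linear system A*pi = b is:
  [-11/15, 2/5, 1/3, 1/15] . pi = 0
  [1/15, -4/5, 4/15, 1/15] . pi = 0
  [4/15, 1/15, -2/3, 8/15] . pi = 0
  [1, 1, 1, 1] . pi = 1

Solving yields:
  pi_S0 = 853/3328
  pi_S1 = 127/832
  pi_S2 = 21/64
  pi_S3 = 875/3328

Verification (pi * P):
  853/3328*4/15 + 127/832*2/5 + 21/64*1/3 + 875/3328*1/15 = 853/3328 = pi_S0  (ok)
  853/3328*1/15 + 127/832*1/5 + 21/64*4/15 + 875/3328*1/15 = 127/832 = pi_S1  (ok)
  853/3328*4/15 + 127/832*1/15 + 21/64*1/3 + 875/3328*8/15 = 21/64 = pi_S2  (ok)
  853/3328*2/5 + 127/832*1/3 + 21/64*1/15 + 875/3328*1/3 = 875/3328 = pi_S3  (ok)

Answer: 853/3328 127/832 21/64 875/3328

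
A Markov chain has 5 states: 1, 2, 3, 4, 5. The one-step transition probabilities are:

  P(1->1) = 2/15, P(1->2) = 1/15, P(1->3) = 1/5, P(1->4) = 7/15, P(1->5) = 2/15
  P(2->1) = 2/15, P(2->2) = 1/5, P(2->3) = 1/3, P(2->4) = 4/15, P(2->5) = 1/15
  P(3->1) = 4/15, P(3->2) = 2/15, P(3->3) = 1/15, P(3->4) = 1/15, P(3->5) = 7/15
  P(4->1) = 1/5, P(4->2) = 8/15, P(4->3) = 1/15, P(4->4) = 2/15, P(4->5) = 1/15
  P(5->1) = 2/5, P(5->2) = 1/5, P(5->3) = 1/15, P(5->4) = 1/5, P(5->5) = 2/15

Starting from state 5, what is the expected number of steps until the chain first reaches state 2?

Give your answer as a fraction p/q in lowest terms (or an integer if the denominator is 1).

Let h_i = expected steps to first reach 2 from state i.
Boundary: h_2 = 0.
First-step equations for the other states:
  h_1 = 1 + 2/15*h_1 + 1/15*h_2 + 1/5*h_3 + 7/15*h_4 + 2/15*h_5
  h_3 = 1 + 4/15*h_1 + 2/15*h_2 + 1/15*h_3 + 1/15*h_4 + 7/15*h_5
  h_4 = 1 + 1/5*h_1 + 8/15*h_2 + 1/15*h_3 + 2/15*h_4 + 1/15*h_5
  h_5 = 1 + 2/5*h_1 + 1/5*h_2 + 1/15*h_3 + 1/5*h_4 + 2/15*h_5

Substituting h_2 = 0 and rearranging gives the linear system (I - Q) h = 1:
  [13/15, -1/5, -7/15, -2/15] . (h_1, h_3, h_4, h_5) = 1
  [-4/15, 14/15, -1/15, -7/15] . (h_1, h_3, h_4, h_5) = 1
  [-1/5, -1/15, 13/15, -1/15] . (h_1, h_3, h_4, h_5) = 1
  [-2/5, -1/15, -1/5, 13/15] . (h_1, h_3, h_4, h_5) = 1

Solving yields:
  h_1 = 480/109
  h_3 = 79290/17113
  h_4 = 48765/17113
  h_5 = 71880/17113

Starting state is 5, so the expected hitting time is h_5 = 71880/17113.

Answer: 71880/17113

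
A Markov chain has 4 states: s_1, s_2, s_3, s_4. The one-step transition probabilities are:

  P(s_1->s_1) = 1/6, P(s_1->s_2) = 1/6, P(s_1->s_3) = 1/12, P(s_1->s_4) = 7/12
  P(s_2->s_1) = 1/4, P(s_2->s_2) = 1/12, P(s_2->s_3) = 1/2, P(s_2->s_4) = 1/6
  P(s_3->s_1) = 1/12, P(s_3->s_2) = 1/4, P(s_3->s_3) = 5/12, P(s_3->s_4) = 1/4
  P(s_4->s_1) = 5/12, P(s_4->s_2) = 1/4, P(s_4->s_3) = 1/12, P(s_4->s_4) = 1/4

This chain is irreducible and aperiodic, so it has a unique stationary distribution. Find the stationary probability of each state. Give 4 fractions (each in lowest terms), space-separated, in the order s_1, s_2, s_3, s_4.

Answer: 33/137 27/137 34/137 43/137

Derivation:
The stationary distribution satisfies pi = pi * P, i.e.:
  pi_s_1 = 1/6*pi_s_1 + 1/4*pi_s_2 + 1/12*pi_s_3 + 5/12*pi_s_4
  pi_s_2 = 1/6*pi_s_1 + 1/12*pi_s_2 + 1/4*pi_s_3 + 1/4*pi_s_4
  pi_s_3 = 1/12*pi_s_1 + 1/2*pi_s_2 + 5/12*pi_s_3 + 1/12*pi_s_4
  pi_s_4 = 7/12*pi_s_1 + 1/6*pi_s_2 + 1/4*pi_s_3 + 1/4*pi_s_4
with normalization: pi_s_1 + pi_s_2 + pi_s_3 + pi_s_4 = 1.

Using the first 3 balance equations plus normalization, the linear system A*pi = b is:
  [-5/6, 1/4, 1/12, 5/12] . pi = 0
  [1/6, -11/12, 1/4, 1/4] . pi = 0
  [1/12, 1/2, -7/12, 1/12] . pi = 0
  [1, 1, 1, 1] . pi = 1

Solving yields:
  pi_s_1 = 33/137
  pi_s_2 = 27/137
  pi_s_3 = 34/137
  pi_s_4 = 43/137

Verification (pi * P):
  33/137*1/6 + 27/137*1/4 + 34/137*1/12 + 43/137*5/12 = 33/137 = pi_s_1  (ok)
  33/137*1/6 + 27/137*1/12 + 34/137*1/4 + 43/137*1/4 = 27/137 = pi_s_2  (ok)
  33/137*1/12 + 27/137*1/2 + 34/137*5/12 + 43/137*1/12 = 34/137 = pi_s_3  (ok)
  33/137*7/12 + 27/137*1/6 + 34/137*1/4 + 43/137*1/4 = 43/137 = pi_s_4  (ok)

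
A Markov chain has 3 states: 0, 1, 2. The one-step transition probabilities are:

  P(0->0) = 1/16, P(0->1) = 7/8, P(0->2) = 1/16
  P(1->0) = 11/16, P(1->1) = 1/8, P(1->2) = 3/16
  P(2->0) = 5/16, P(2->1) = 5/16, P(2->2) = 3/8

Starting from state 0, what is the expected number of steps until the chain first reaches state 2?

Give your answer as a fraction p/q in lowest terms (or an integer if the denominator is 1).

Let h_i = expected steps to first reach 2 from state i.
Boundary: h_2 = 0.
First-step equations for the other states:
  h_0 = 1 + 1/16*h_0 + 7/8*h_1 + 1/16*h_2
  h_1 = 1 + 11/16*h_0 + 1/8*h_1 + 3/16*h_2

Substituting h_2 = 0 and rearranging gives the linear system (I - Q) h = 1:
  [15/16, -7/8] . (h_0, h_1) = 1
  [-11/16, 7/8] . (h_0, h_1) = 1

Solving yields:
  h_0 = 8
  h_1 = 52/7

Starting state is 0, so the expected hitting time is h_0 = 8.

Answer: 8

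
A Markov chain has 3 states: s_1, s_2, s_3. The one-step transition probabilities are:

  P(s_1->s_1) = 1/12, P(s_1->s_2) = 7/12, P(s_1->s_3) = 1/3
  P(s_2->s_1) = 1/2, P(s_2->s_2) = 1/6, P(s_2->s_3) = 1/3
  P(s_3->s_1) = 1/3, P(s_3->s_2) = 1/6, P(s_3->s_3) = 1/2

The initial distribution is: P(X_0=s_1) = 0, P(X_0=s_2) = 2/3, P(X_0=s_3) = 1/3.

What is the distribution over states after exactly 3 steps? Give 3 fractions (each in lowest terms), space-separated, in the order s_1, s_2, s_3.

Propagating the distribution step by step (d_{t+1} = d_t * P):
d_0 = (s_1=0, s_2=2/3, s_3=1/3)
  d_1[s_1] = 0*1/12 + 2/3*1/2 + 1/3*1/3 = 4/9
  d_1[s_2] = 0*7/12 + 2/3*1/6 + 1/3*1/6 = 1/6
  d_1[s_3] = 0*1/3 + 2/3*1/3 + 1/3*1/2 = 7/18
d_1 = (s_1=4/9, s_2=1/6, s_3=7/18)
  d_2[s_1] = 4/9*1/12 + 1/6*1/2 + 7/18*1/3 = 1/4
  d_2[s_2] = 4/9*7/12 + 1/6*1/6 + 7/18*1/6 = 19/54
  d_2[s_3] = 4/9*1/3 + 1/6*1/3 + 7/18*1/2 = 43/108
d_2 = (s_1=1/4, s_2=19/54, s_3=43/108)
  d_3[s_1] = 1/4*1/12 + 19/54*1/2 + 43/108*1/3 = 427/1296
  d_3[s_2] = 1/4*7/12 + 19/54*1/6 + 43/108*1/6 = 13/48
  d_3[s_3] = 1/4*1/3 + 19/54*1/3 + 43/108*1/2 = 259/648
d_3 = (s_1=427/1296, s_2=13/48, s_3=259/648)

Answer: 427/1296 13/48 259/648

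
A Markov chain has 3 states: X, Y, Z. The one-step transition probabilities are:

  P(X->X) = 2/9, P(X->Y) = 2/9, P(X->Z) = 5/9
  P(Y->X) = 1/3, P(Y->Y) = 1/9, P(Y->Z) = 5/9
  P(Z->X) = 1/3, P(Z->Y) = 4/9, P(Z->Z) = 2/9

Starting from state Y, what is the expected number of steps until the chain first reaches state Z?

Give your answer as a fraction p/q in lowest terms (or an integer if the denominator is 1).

Let h_i = expected steps to first reach Z from state i.
Boundary: h_Z = 0.
First-step equations for the other states:
  h_X = 1 + 2/9*h_X + 2/9*h_Y + 5/9*h_Z
  h_Y = 1 + 1/3*h_X + 1/9*h_Y + 5/9*h_Z

Substituting h_Z = 0 and rearranging gives the linear system (I - Q) h = 1:
  [7/9, -2/9] . (h_X, h_Y) = 1
  [-1/3, 8/9] . (h_X, h_Y) = 1

Solving yields:
  h_X = 9/5
  h_Y = 9/5

Starting state is Y, so the expected hitting time is h_Y = 9/5.

Answer: 9/5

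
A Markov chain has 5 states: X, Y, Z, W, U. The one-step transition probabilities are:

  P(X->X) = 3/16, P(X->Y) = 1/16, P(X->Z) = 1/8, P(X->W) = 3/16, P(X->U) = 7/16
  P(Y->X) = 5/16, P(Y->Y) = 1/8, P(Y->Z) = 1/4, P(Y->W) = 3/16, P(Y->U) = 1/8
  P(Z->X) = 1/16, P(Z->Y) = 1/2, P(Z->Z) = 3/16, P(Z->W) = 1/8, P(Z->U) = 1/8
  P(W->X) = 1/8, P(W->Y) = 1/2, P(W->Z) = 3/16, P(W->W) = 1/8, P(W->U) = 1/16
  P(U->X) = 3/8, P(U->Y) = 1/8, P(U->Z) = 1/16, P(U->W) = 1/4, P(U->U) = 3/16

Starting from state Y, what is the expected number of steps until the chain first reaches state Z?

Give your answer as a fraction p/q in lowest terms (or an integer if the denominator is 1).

Answer: 36304/6071

Derivation:
Let h_i = expected steps to first reach Z from state i.
Boundary: h_Z = 0.
First-step equations for the other states:
  h_X = 1 + 3/16*h_X + 1/16*h_Y + 1/8*h_Z + 3/16*h_W + 7/16*h_U
  h_Y = 1 + 5/16*h_X + 1/8*h_Y + 1/4*h_Z + 3/16*h_W + 1/8*h_U
  h_W = 1 + 1/8*h_X + 1/2*h_Y + 3/16*h_Z + 1/8*h_W + 1/16*h_U
  h_U = 1 + 3/8*h_X + 1/8*h_Y + 1/16*h_Z + 1/4*h_W + 3/16*h_U

Substituting h_Z = 0 and rearranging gives the linear system (I - Q) h = 1:
  [13/16, -1/16, -3/16, -7/16] . (h_X, h_Y, h_W, h_U) = 1
  [-5/16, 7/8, -3/16, -1/8] . (h_X, h_Y, h_W, h_U) = 1
  [-1/8, -1/2, 7/8, -1/16] . (h_X, h_Y, h_W, h_U) = 1
  [-3/8, -1/8, -1/4, 13/16] . (h_X, h_Y, h_W, h_U) = 1

Solving yields:
  h_X = 42480/6071
  h_Y = 36304/6071
  h_W = 36896/6071
  h_U = 44016/6071

Starting state is Y, so the expected hitting time is h_Y = 36304/6071.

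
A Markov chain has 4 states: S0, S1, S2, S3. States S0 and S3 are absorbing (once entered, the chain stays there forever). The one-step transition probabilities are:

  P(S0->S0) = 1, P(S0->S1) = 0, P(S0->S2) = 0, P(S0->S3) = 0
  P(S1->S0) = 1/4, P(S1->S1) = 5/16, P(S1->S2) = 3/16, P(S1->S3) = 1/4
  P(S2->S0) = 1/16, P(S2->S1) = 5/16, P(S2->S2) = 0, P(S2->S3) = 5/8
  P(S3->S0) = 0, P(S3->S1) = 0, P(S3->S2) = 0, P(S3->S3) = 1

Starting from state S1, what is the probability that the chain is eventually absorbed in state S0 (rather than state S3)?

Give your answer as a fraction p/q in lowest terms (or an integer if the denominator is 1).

Let a_i = P(absorbed in S0 | start in state i).
Boundary conditions: a_S0 = 1, a_S3 = 0.
For each transient state i, a_i = sum_j P(i->j) * a_j:
  a_S1 = 1/4*a_S0 + 5/16*a_S1 + 3/16*a_S2 + 1/4*a_S3
  a_S2 = 1/16*a_S0 + 5/16*a_S1 + 0*a_S2 + 5/8*a_S3

Substituting a_S0 = 1 and a_S3 = 0, rearrange to (I - Q) a = r where r[i] = P(i -> S0):
  [11/16, -3/16] . (a_S1, a_S2) = 1/4
  [-5/16, 1] . (a_S1, a_S2) = 1/16

Solving yields:
  a_S1 = 67/161
  a_S2 = 31/161

Starting state is S1, so the absorption probability is a_S1 = 67/161.

Answer: 67/161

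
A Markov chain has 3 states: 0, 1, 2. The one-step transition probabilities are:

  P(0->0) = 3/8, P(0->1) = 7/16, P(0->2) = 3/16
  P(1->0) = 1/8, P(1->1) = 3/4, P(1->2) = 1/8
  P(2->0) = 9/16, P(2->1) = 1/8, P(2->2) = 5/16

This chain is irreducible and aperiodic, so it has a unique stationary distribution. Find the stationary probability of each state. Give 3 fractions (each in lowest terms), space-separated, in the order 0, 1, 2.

The stationary distribution satisfies pi = pi * P, i.e.:
  pi_0 = 3/8*pi_0 + 1/8*pi_1 + 9/16*pi_2
  pi_1 = 7/16*pi_0 + 3/4*pi_1 + 1/8*pi_2
  pi_2 = 3/16*pi_0 + 1/8*pi_1 + 5/16*pi_2
with normalization: pi_0 + pi_1 + pi_2 = 1.

Using the first 2 balance equations plus normalization, the linear system A*pi = b is:
  [-5/8, 1/8, 9/16] . pi = 0
  [7/16, -1/4, 1/8] . pi = 0
  [1, 1, 1] . pi = 1

Solving yields:
  pi_0 = 40/149
  pi_1 = 83/149
  pi_2 = 26/149

Verification (pi * P):
  40/149*3/8 + 83/149*1/8 + 26/149*9/16 = 40/149 = pi_0  (ok)
  40/149*7/16 + 83/149*3/4 + 26/149*1/8 = 83/149 = pi_1  (ok)
  40/149*3/16 + 83/149*1/8 + 26/149*5/16 = 26/149 = pi_2  (ok)

Answer: 40/149 83/149 26/149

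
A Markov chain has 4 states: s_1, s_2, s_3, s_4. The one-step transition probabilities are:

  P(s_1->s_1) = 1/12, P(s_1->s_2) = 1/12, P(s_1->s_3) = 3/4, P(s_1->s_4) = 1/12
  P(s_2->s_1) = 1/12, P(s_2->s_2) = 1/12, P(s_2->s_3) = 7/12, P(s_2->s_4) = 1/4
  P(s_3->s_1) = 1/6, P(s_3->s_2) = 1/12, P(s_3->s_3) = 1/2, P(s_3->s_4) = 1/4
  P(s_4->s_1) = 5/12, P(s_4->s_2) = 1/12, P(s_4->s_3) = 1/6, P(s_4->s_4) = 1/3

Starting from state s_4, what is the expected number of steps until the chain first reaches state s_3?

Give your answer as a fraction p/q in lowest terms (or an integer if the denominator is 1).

Let h_i = expected steps to first reach s_3 from state i.
Boundary: h_s_3 = 0.
First-step equations for the other states:
  h_s_1 = 1 + 1/12*h_s_1 + 1/12*h_s_2 + 3/4*h_s_3 + 1/12*h_s_4
  h_s_2 = 1 + 1/12*h_s_1 + 1/12*h_s_2 + 7/12*h_s_3 + 1/4*h_s_4
  h_s_4 = 1 + 5/12*h_s_1 + 1/12*h_s_2 + 1/6*h_s_3 + 1/3*h_s_4

Substituting h_s_3 = 0 and rearranging gives the linear system (I - Q) h = 1:
  [11/12, -1/12, -1/12] . (h_s_1, h_s_2, h_s_4) = 1
  [-1/12, 11/12, -1/4] . (h_s_1, h_s_2, h_s_4) = 1
  [-5/12, -1/12, 2/3] . (h_s_1, h_s_2, h_s_4) = 1

Solving yields:
  h_s_1 = 162/107
  h_s_2 = 210/107
  h_s_4 = 288/107

Starting state is s_4, so the expected hitting time is h_s_4 = 288/107.

Answer: 288/107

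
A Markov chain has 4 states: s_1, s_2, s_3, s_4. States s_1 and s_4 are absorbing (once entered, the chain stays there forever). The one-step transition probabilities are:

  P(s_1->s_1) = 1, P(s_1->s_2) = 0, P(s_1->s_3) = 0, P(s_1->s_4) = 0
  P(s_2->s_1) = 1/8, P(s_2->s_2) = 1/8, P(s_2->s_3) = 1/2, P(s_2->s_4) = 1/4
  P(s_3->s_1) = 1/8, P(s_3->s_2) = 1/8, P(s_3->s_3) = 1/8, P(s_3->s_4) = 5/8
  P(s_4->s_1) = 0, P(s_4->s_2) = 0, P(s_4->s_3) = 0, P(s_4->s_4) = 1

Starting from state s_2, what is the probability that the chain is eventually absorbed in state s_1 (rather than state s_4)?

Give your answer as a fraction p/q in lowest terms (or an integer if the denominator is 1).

Answer: 11/45

Derivation:
Let a_i = P(absorbed in s_1 | start in state i).
Boundary conditions: a_s_1 = 1, a_s_4 = 0.
For each transient state i, a_i = sum_j P(i->j) * a_j:
  a_s_2 = 1/8*a_s_1 + 1/8*a_s_2 + 1/2*a_s_3 + 1/4*a_s_4
  a_s_3 = 1/8*a_s_1 + 1/8*a_s_2 + 1/8*a_s_3 + 5/8*a_s_4

Substituting a_s_1 = 1 and a_s_4 = 0, rearrange to (I - Q) a = r where r[i] = P(i -> s_1):
  [7/8, -1/2] . (a_s_2, a_s_3) = 1/8
  [-1/8, 7/8] . (a_s_2, a_s_3) = 1/8

Solving yields:
  a_s_2 = 11/45
  a_s_3 = 8/45

Starting state is s_2, so the absorption probability is a_s_2 = 11/45.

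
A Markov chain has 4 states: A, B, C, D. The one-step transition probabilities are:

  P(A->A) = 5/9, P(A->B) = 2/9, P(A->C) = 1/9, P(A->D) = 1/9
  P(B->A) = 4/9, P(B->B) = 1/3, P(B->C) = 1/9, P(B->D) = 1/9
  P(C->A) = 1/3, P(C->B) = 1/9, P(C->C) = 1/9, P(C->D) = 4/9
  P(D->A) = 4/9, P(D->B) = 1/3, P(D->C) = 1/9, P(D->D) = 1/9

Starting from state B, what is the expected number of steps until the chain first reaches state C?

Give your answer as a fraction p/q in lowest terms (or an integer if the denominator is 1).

Let h_i = expected steps to first reach C from state i.
Boundary: h_C = 0.
First-step equations for the other states:
  h_A = 1 + 5/9*h_A + 2/9*h_B + 1/9*h_C + 1/9*h_D
  h_B = 1 + 4/9*h_A + 1/3*h_B + 1/9*h_C + 1/9*h_D
  h_D = 1 + 4/9*h_A + 1/3*h_B + 1/9*h_C + 1/9*h_D

Substituting h_C = 0 and rearranging gives the linear system (I - Q) h = 1:
  [4/9, -2/9, -1/9] . (h_A, h_B, h_D) = 1
  [-4/9, 2/3, -1/9] . (h_A, h_B, h_D) = 1
  [-4/9, -1/3, 8/9] . (h_A, h_B, h_D) = 1

Solving yields:
  h_A = 9
  h_B = 9
  h_D = 9

Starting state is B, so the expected hitting time is h_B = 9.

Answer: 9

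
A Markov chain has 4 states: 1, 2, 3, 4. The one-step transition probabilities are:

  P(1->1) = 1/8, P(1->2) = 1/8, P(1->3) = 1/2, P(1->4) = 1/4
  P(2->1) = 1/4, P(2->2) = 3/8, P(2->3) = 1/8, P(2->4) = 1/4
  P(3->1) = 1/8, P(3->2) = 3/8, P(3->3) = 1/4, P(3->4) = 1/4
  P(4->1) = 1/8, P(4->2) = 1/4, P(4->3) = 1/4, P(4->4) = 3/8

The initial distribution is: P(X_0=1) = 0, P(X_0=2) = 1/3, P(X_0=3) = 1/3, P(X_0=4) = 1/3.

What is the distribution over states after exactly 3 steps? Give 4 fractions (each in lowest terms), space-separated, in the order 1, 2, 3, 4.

Propagating the distribution step by step (d_{t+1} = d_t * P):
d_0 = (1=0, 2=1/3, 3=1/3, 4=1/3)
  d_1[1] = 0*1/8 + 1/3*1/4 + 1/3*1/8 + 1/3*1/8 = 1/6
  d_1[2] = 0*1/8 + 1/3*3/8 + 1/3*3/8 + 1/3*1/4 = 1/3
  d_1[3] = 0*1/2 + 1/3*1/8 + 1/3*1/4 + 1/3*1/4 = 5/24
  d_1[4] = 0*1/4 + 1/3*1/4 + 1/3*1/4 + 1/3*3/8 = 7/24
d_1 = (1=1/6, 2=1/3, 3=5/24, 4=7/24)
  d_2[1] = 1/6*1/8 + 1/3*1/4 + 5/24*1/8 + 7/24*1/8 = 1/6
  d_2[2] = 1/6*1/8 + 1/3*3/8 + 5/24*3/8 + 7/24*1/4 = 19/64
  d_2[3] = 1/6*1/2 + 1/3*1/8 + 5/24*1/4 + 7/24*1/4 = 1/4
  d_2[4] = 1/6*1/4 + 1/3*1/4 + 5/24*1/4 + 7/24*3/8 = 55/192
d_2 = (1=1/6, 2=19/64, 3=1/4, 4=55/192)
  d_3[1] = 1/6*1/8 + 19/64*1/4 + 1/4*1/8 + 55/192*1/8 = 83/512
  d_3[2] = 1/6*1/8 + 19/64*3/8 + 1/4*3/8 + 55/192*1/4 = 457/1536
  d_3[3] = 1/6*1/2 + 19/64*1/8 + 1/4*1/4 + 55/192*1/4 = 391/1536
  d_3[4] = 1/6*1/4 + 19/64*1/4 + 1/4*1/4 + 55/192*3/8 = 439/1536
d_3 = (1=83/512, 2=457/1536, 3=391/1536, 4=439/1536)

Answer: 83/512 457/1536 391/1536 439/1536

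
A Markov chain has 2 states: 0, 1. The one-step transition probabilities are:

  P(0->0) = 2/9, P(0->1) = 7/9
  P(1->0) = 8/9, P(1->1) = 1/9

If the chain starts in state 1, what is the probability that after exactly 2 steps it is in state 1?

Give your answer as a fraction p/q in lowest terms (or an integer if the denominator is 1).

Answer: 19/27

Derivation:
Computing P^2 by repeated multiplication:
P^1 =
  0: [2/9, 7/9]
  1: [8/9, 1/9]
P^2 =
  0: [20/27, 7/27]
  1: [8/27, 19/27]

(P^2)[1 -> 1] = 19/27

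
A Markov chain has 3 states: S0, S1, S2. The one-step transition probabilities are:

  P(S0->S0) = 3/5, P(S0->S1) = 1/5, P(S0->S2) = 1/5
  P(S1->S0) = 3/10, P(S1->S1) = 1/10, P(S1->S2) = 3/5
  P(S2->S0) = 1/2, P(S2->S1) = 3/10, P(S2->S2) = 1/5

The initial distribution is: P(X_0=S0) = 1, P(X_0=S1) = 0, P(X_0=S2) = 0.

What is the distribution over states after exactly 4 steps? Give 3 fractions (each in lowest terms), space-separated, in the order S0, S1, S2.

Answer: 637/1250 259/1250 177/625

Derivation:
Propagating the distribution step by step (d_{t+1} = d_t * P):
d_0 = (S0=1, S1=0, S2=0)
  d_1[S0] = 1*3/5 + 0*3/10 + 0*1/2 = 3/5
  d_1[S1] = 1*1/5 + 0*1/10 + 0*3/10 = 1/5
  d_1[S2] = 1*1/5 + 0*3/5 + 0*1/5 = 1/5
d_1 = (S0=3/5, S1=1/5, S2=1/5)
  d_2[S0] = 3/5*3/5 + 1/5*3/10 + 1/5*1/2 = 13/25
  d_2[S1] = 3/5*1/5 + 1/5*1/10 + 1/5*3/10 = 1/5
  d_2[S2] = 3/5*1/5 + 1/5*3/5 + 1/5*1/5 = 7/25
d_2 = (S0=13/25, S1=1/5, S2=7/25)
  d_3[S0] = 13/25*3/5 + 1/5*3/10 + 7/25*1/2 = 64/125
  d_3[S1] = 13/25*1/5 + 1/5*1/10 + 7/25*3/10 = 26/125
  d_3[S2] = 13/25*1/5 + 1/5*3/5 + 7/25*1/5 = 7/25
d_3 = (S0=64/125, S1=26/125, S2=7/25)
  d_4[S0] = 64/125*3/5 + 26/125*3/10 + 7/25*1/2 = 637/1250
  d_4[S1] = 64/125*1/5 + 26/125*1/10 + 7/25*3/10 = 259/1250
  d_4[S2] = 64/125*1/5 + 26/125*3/5 + 7/25*1/5 = 177/625
d_4 = (S0=637/1250, S1=259/1250, S2=177/625)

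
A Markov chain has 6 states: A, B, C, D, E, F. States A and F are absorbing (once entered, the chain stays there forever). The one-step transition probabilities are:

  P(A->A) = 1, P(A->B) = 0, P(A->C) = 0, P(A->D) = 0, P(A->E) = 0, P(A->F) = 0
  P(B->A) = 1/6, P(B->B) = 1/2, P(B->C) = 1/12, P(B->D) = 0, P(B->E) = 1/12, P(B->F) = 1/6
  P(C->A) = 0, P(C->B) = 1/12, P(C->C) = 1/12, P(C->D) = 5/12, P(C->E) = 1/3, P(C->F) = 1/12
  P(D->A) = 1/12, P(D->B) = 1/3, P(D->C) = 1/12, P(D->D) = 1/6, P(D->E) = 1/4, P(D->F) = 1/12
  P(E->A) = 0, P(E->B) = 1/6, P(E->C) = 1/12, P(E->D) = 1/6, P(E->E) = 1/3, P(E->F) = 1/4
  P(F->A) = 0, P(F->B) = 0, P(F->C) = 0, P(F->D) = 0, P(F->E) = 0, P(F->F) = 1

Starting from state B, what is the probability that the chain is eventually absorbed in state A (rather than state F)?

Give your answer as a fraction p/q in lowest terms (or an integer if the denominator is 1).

Let a_i = P(absorbed in A | start in state i).
Boundary conditions: a_A = 1, a_F = 0.
For each transient state i, a_i = sum_j P(i->j) * a_j:
  a_B = 1/6*a_A + 1/2*a_B + 1/12*a_C + 0*a_D + 1/12*a_E + 1/6*a_F
  a_C = 0*a_A + 1/12*a_B + 1/12*a_C + 5/12*a_D + 1/3*a_E + 1/12*a_F
  a_D = 1/12*a_A + 1/3*a_B + 1/12*a_C + 1/6*a_D + 1/4*a_E + 1/12*a_F
  a_E = 0*a_A + 1/6*a_B + 1/12*a_C + 1/6*a_D + 1/3*a_E + 1/4*a_F

Substituting a_A = 1 and a_F = 0, rearrange to (I - Q) a = r where r[i] = P(i -> A):
  [1/2, -1/12, 0, -1/12] . (a_B, a_C, a_D, a_E) = 1/6
  [-1/12, 11/12, -5/12, -1/3] . (a_B, a_C, a_D, a_E) = 0
  [-1/3, -1/12, 5/6, -1/4] . (a_B, a_C, a_D, a_E) = 1/12
  [-1/6, -1/12, -1/6, 2/3] . (a_B, a_C, a_D, a_E) = 0

Solving yields:
  a_B = 1497/3560
  a_C = 129/445
  a_D = 1307/3560
  a_E = 83/356

Starting state is B, so the absorption probability is a_B = 1497/3560.

Answer: 1497/3560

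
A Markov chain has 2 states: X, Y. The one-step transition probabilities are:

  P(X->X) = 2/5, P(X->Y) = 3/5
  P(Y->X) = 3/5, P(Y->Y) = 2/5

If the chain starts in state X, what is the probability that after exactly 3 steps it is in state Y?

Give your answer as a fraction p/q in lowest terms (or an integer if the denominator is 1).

Computing P^3 by repeated multiplication:
P^1 =
  X: [2/5, 3/5]
  Y: [3/5, 2/5]
P^2 =
  X: [13/25, 12/25]
  Y: [12/25, 13/25]
P^3 =
  X: [62/125, 63/125]
  Y: [63/125, 62/125]

(P^3)[X -> Y] = 63/125

Answer: 63/125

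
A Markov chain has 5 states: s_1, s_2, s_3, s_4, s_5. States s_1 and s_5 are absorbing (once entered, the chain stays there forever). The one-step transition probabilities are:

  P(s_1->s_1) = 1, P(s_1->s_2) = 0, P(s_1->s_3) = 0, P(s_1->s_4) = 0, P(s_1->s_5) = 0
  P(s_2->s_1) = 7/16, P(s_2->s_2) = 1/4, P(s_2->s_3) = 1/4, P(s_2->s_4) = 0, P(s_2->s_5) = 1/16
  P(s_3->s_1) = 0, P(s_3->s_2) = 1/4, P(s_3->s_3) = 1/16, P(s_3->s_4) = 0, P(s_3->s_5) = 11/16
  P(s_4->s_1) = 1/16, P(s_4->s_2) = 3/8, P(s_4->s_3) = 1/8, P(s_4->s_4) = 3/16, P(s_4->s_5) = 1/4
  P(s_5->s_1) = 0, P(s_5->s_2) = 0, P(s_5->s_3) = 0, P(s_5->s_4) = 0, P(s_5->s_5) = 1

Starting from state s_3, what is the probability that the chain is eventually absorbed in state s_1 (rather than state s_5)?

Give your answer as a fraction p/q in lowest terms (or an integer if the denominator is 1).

Let a_i = P(absorbed in s_1 | start in state i).
Boundary conditions: a_s_1 = 1, a_s_5 = 0.
For each transient state i, a_i = sum_j P(i->j) * a_j:
  a_s_2 = 7/16*a_s_1 + 1/4*a_s_2 + 1/4*a_s_3 + 0*a_s_4 + 1/16*a_s_5
  a_s_3 = 0*a_s_1 + 1/4*a_s_2 + 1/16*a_s_3 + 0*a_s_4 + 11/16*a_s_5
  a_s_4 = 1/16*a_s_1 + 3/8*a_s_2 + 1/8*a_s_3 + 3/16*a_s_4 + 1/4*a_s_5

Substituting a_s_1 = 1 and a_s_5 = 0, rearrange to (I - Q) a = r where r[i] = P(i -> s_1):
  [3/4, -1/4, 0] . (a_s_2, a_s_3, a_s_4) = 7/16
  [-1/4, 15/16, 0] . (a_s_2, a_s_3, a_s_4) = 0
  [-3/8, -1/8, 13/16] . (a_s_2, a_s_3, a_s_4) = 1/16

Solving yields:
  a_s_2 = 105/164
  a_s_3 = 7/41
  a_s_4 = 425/1066

Starting state is s_3, so the absorption probability is a_s_3 = 7/41.

Answer: 7/41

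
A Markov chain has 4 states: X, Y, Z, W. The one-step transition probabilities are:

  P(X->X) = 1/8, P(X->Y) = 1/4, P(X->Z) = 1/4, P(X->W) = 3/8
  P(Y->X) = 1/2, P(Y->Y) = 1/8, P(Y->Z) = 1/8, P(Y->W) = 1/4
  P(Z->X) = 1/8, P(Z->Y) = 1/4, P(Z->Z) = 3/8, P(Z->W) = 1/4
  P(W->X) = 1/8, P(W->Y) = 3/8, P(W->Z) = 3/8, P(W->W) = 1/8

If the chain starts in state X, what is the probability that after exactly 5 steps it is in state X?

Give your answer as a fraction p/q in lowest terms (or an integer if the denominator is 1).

Answer: 7177/32768

Derivation:
Computing P^5 by repeated multiplication:
P^1 =
  X: [1/8, 1/4, 1/4, 3/8]
  Y: [1/2, 1/8, 1/8, 1/4]
  Z: [1/8, 1/4, 3/8, 1/4]
  W: [1/8, 3/8, 3/8, 1/8]
P^2 =
  X: [7/32, 17/64, 19/64, 7/32]
  Y: [11/64, 17/64, 9/32, 9/32]
  Z: [7/32, 1/4, 19/64, 15/64]
  W: [17/64, 7/32, 17/64, 1/4]
P^3 =
  X: [115/512, 125/512, 9/32, 1/4]
  Y: [115/512, 129/512, 147/512, 121/512]
  Z: [7/32, 127/512, 73/256, 127/512]
  W: [53/256, 65/256, 147/512, 129/512]
P^4 =
  X: [887/4096, 1027/4096, 1171/4096, 1011/4096]
  Y: [899/4096, 127/512, 1163/4096, 509/2048]
  Z: [893/4096, 1/4, 585/2048, 1009/4096]
  W: [451/2048, 1023/4096, 585/2048, 1001/4096]
P^5 =
  X: [7177/32768, 511/2048, 9347/32768, 2017/8192]
  Y: [893/4096, 4097/16384, 9357/32768, 8073/32768]
  Z: [7/32, 8177/32768, 9347/32768, 2019/8192]
  W: [7165/32768, 4085/16384, 2335/8192, 8093/32768]

(P^5)[X -> X] = 7177/32768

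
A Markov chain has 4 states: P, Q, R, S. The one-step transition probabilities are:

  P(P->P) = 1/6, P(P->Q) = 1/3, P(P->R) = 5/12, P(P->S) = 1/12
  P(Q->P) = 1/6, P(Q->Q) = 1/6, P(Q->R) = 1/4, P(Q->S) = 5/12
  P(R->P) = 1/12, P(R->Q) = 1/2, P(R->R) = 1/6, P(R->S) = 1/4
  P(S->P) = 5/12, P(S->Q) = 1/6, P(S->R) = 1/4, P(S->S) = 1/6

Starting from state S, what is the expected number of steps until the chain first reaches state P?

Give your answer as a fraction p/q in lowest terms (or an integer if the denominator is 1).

Answer: 104/29

Derivation:
Let h_i = expected steps to first reach P from state i.
Boundary: h_P = 0.
First-step equations for the other states:
  h_Q = 1 + 1/6*h_P + 1/6*h_Q + 1/4*h_R + 5/12*h_S
  h_R = 1 + 1/12*h_P + 1/2*h_Q + 1/6*h_R + 1/4*h_S
  h_S = 1 + 5/12*h_P + 1/6*h_Q + 1/4*h_R + 1/6*h_S

Substituting h_P = 0 and rearranging gives the linear system (I - Q) h = 1:
  [5/6, -1/4, -5/12] . (h_Q, h_R, h_S) = 1
  [-1/2, 5/6, -1/4] . (h_Q, h_R, h_S) = 1
  [-1/6, -1/4, 5/6] . (h_Q, h_R, h_S) = 1

Solving yields:
  h_Q = 130/29
  h_R = 144/29
  h_S = 104/29

Starting state is S, so the expected hitting time is h_S = 104/29.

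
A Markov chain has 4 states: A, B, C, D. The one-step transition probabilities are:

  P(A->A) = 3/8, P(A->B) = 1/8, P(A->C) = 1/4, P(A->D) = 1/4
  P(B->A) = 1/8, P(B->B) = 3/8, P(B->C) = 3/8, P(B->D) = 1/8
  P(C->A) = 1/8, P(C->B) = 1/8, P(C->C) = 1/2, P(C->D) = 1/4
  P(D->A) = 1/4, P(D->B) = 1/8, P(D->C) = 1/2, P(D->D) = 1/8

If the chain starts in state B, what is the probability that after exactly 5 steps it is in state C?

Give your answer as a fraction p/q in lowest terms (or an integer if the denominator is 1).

Computing P^5 by repeated multiplication:
P^1 =
  A: [3/8, 1/8, 1/4, 1/4]
  B: [1/8, 3/8, 3/8, 1/8]
  C: [1/8, 1/8, 1/2, 1/4]
  D: [1/4, 1/8, 1/2, 1/8]
P^2 =
  A: [1/4, 5/32, 25/64, 13/64]
  B: [11/64, 7/32, 27/64, 3/16]
  C: [3/16, 5/32, 29/64, 13/64]
  D: [13/64, 5/32, 27/64, 7/32]
P^3 =
  A: [109/512, 21/128, 107/256, 105/512]
  B: [49/256, 23/128, 55/128, 51/256]
  C: [101/512, 21/128, 111/256, 105/512]
  D: [13/64, 21/128, 55/128, 13/64]
P^4 =
  A: [835/4096, 85/512, 873/2048, 835/4096]
  B: [405/2048, 87/512, 55/128, 415/2048]
  C: [819/4096, 85/512, 881/2048, 835/4096]
  D: [103/512, 85/512, 439/1024, 209/1024]
P^5 =
  A: [6601/32768, 341/2048, 7017/16384, 6677/32768]
  B: [3273/16384, 343/2048, 3517/8192, 3333/16384]
  C: [6569/32768, 341/2048, 7033/16384, 6677/32768]
  D: [1645/8192, 341/2048, 1757/4096, 1669/8192]

(P^5)[B -> C] = 3517/8192

Answer: 3517/8192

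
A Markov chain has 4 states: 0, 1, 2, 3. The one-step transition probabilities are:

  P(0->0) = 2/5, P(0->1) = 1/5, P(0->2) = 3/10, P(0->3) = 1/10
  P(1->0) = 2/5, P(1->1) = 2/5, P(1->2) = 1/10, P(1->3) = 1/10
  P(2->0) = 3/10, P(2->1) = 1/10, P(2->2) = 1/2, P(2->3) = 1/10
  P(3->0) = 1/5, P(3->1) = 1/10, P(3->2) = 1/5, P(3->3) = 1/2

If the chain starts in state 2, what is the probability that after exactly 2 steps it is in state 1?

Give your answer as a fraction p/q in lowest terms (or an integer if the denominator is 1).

Answer: 4/25

Derivation:
Computing P^2 by repeated multiplication:
P^1 =
  0: [2/5, 1/5, 3/10, 1/10]
  1: [2/5, 2/5, 1/10, 1/10]
  2: [3/10, 1/10, 1/2, 1/10]
  3: [1/5, 1/10, 1/5, 1/2]
P^2 =
  0: [7/20, 1/5, 31/100, 7/50]
  1: [37/100, 13/50, 23/100, 7/50]
  2: [33/100, 4/25, 37/100, 7/50]
  3: [7/25, 3/20, 27/100, 3/10]

(P^2)[2 -> 1] = 4/25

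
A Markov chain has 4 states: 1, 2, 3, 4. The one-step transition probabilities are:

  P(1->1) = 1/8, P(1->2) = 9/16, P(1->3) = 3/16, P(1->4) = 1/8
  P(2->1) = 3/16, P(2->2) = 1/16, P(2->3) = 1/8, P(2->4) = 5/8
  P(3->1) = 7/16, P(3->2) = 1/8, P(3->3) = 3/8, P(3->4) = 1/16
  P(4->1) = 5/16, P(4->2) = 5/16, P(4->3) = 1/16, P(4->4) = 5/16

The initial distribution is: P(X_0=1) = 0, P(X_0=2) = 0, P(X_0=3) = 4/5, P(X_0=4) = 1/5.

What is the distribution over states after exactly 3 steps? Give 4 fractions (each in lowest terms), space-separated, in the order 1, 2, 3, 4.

Propagating the distribution step by step (d_{t+1} = d_t * P):
d_0 = (1=0, 2=0, 3=4/5, 4=1/5)
  d_1[1] = 0*1/8 + 0*3/16 + 4/5*7/16 + 1/5*5/16 = 33/80
  d_1[2] = 0*9/16 + 0*1/16 + 4/5*1/8 + 1/5*5/16 = 13/80
  d_1[3] = 0*3/16 + 0*1/8 + 4/5*3/8 + 1/5*1/16 = 5/16
  d_1[4] = 0*1/8 + 0*5/8 + 4/5*1/16 + 1/5*5/16 = 9/80
d_1 = (1=33/80, 2=13/80, 3=5/16, 4=9/80)
  d_2[1] = 33/80*1/8 + 13/80*3/16 + 5/16*7/16 + 9/80*5/16 = 65/256
  d_2[2] = 33/80*9/16 + 13/80*1/16 + 5/16*1/8 + 9/80*5/16 = 81/256
  d_2[3] = 33/80*3/16 + 13/80*1/8 + 5/16*3/8 + 9/80*1/16 = 71/320
  d_2[4] = 33/80*1/8 + 13/80*5/8 + 5/16*1/16 + 9/80*5/16 = 133/640
d_2 = (1=65/256, 2=81/256, 3=71/320, 4=133/640)
  d_3[1] = 65/256*1/8 + 81/256*3/16 + 71/320*7/16 + 133/640*5/16 = 5183/20480
  d_3[2] = 65/256*9/16 + 81/256*1/16 + 71/320*1/8 + 133/640*5/16 = 1307/5120
  d_3[3] = 65/256*3/16 + 81/256*1/8 + 71/320*3/8 + 133/640*1/16 = 751/4096
  d_3[4] = 65/256*1/8 + 81/256*5/8 + 71/320*1/16 + 133/640*5/16 = 3157/10240
d_3 = (1=5183/20480, 2=1307/5120, 3=751/4096, 4=3157/10240)

Answer: 5183/20480 1307/5120 751/4096 3157/10240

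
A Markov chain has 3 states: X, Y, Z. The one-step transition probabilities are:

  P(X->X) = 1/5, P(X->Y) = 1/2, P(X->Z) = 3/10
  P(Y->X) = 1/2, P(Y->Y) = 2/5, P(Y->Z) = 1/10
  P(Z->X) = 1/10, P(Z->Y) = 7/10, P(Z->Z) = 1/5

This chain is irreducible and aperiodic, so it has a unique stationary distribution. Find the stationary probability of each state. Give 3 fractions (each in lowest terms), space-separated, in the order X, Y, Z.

The stationary distribution satisfies pi = pi * P, i.e.:
  pi_X = 1/5*pi_X + 1/2*pi_Y + 1/10*pi_Z
  pi_Y = 1/2*pi_X + 2/5*pi_Y + 7/10*pi_Z
  pi_Z = 3/10*pi_X + 1/10*pi_Y + 1/5*pi_Z
with normalization: pi_X + pi_Y + pi_Z = 1.

Using the first 2 balance equations plus normalization, the linear system A*pi = b is:
  [-4/5, 1/2, 1/10] . pi = 0
  [1/2, -3/5, 7/10] . pi = 0
  [1, 1, 1] . pi = 1

Solving yields:
  pi_X = 41/125
  pi_Y = 61/125
  pi_Z = 23/125

Verification (pi * P):
  41/125*1/5 + 61/125*1/2 + 23/125*1/10 = 41/125 = pi_X  (ok)
  41/125*1/2 + 61/125*2/5 + 23/125*7/10 = 61/125 = pi_Y  (ok)
  41/125*3/10 + 61/125*1/10 + 23/125*1/5 = 23/125 = pi_Z  (ok)

Answer: 41/125 61/125 23/125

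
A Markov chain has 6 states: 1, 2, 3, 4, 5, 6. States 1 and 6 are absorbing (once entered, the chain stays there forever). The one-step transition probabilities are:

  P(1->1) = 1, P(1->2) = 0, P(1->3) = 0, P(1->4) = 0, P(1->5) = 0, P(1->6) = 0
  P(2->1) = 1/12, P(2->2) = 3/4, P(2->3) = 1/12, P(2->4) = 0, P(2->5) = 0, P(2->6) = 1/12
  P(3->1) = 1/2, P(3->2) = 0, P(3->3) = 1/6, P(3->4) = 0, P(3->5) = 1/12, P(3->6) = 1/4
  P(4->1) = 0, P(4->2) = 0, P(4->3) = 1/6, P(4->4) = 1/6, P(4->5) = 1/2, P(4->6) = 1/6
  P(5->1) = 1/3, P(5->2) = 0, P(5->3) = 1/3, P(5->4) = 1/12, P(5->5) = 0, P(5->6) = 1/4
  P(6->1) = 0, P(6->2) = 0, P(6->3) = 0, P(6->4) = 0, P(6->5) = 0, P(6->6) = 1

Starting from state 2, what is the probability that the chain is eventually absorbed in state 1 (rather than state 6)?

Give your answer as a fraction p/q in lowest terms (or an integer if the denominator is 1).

Let a_i = P(absorbed in 1 | start in state i).
Boundary conditions: a_1 = 1, a_6 = 0.
For each transient state i, a_i = sum_j P(i->j) * a_j:
  a_2 = 1/12*a_1 + 3/4*a_2 + 1/12*a_3 + 0*a_4 + 0*a_5 + 1/12*a_6
  a_3 = 1/2*a_1 + 0*a_2 + 1/6*a_3 + 0*a_4 + 1/12*a_5 + 1/4*a_6
  a_4 = 0*a_1 + 0*a_2 + 1/6*a_3 + 1/6*a_4 + 1/2*a_5 + 1/6*a_6
  a_5 = 1/3*a_1 + 0*a_2 + 1/3*a_3 + 1/12*a_4 + 0*a_5 + 1/4*a_6

Substituting a_1 = 1 and a_6 = 0, rearrange to (I - Q) a = r where r[i] = P(i -> 1):
  [1/4, -1/12, 0, 0] . (a_2, a_3, a_4, a_5) = 1/12
  [0, 5/6, 0, -1/12] . (a_2, a_3, a_4, a_5) = 1/2
  [0, -1/6, 5/6, -1/2] . (a_2, a_3, a_4, a_5) = 0
  [0, -1/3, -1/12, 1] . (a_2, a_3, a_4, a_5) = 1/3

Solving yields:
  a_2 = 911/1647
  a_3 = 362/549
  a_4 = 268/549
  a_5 = 326/549

Starting state is 2, so the absorption probability is a_2 = 911/1647.

Answer: 911/1647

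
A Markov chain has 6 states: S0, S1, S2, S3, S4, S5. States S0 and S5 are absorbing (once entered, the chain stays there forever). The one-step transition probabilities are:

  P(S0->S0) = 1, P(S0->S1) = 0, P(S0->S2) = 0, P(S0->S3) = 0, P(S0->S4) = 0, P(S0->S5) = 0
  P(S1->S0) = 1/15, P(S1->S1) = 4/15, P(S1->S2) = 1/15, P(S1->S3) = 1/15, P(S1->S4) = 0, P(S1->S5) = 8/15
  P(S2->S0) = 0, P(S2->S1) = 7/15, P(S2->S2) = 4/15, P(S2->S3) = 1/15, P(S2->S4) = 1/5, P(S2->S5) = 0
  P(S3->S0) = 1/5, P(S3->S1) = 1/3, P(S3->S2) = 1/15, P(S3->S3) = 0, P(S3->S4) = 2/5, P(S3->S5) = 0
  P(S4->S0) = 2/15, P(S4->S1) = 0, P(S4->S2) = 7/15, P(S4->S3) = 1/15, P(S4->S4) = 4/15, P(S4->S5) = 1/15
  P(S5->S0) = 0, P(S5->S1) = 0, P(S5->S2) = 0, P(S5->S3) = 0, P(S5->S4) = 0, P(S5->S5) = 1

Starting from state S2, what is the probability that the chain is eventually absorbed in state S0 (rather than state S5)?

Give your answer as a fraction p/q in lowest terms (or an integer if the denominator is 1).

Let a_i = P(absorbed in S0 | start in state i).
Boundary conditions: a_S0 = 1, a_S5 = 0.
For each transient state i, a_i = sum_j P(i->j) * a_j:
  a_S1 = 1/15*a_S0 + 4/15*a_S1 + 1/15*a_S2 + 1/15*a_S3 + 0*a_S4 + 8/15*a_S5
  a_S2 = 0*a_S0 + 7/15*a_S1 + 4/15*a_S2 + 1/15*a_S3 + 1/5*a_S4 + 0*a_S5
  a_S3 = 1/5*a_S0 + 1/3*a_S1 + 1/15*a_S2 + 0*a_S3 + 2/5*a_S4 + 0*a_S5
  a_S4 = 2/15*a_S0 + 0*a_S1 + 7/15*a_S2 + 1/15*a_S3 + 4/15*a_S4 + 1/15*a_S5

Substituting a_S0 = 1 and a_S5 = 0, rearrange to (I - Q) a = r where r[i] = P(i -> S0):
  [11/15, -1/15, -1/15, 0] . (a_S1, a_S2, a_S3, a_S4) = 1/15
  [-7/15, 11/15, -1/15, -1/5] . (a_S1, a_S2, a_S3, a_S4) = 0
  [-1/3, -1/15, 1, -2/5] . (a_S1, a_S2, a_S3, a_S4) = 1/5
  [0, -7/15, -1/15, 11/15] . (a_S1, a_S2, a_S3, a_S4) = 2/15

Solving yields:
  a_S1 = 35/234
  a_S2 = 109/468
  a_S3 = 193/468
  a_S4 = 43/117

Starting state is S2, so the absorption probability is a_S2 = 109/468.

Answer: 109/468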